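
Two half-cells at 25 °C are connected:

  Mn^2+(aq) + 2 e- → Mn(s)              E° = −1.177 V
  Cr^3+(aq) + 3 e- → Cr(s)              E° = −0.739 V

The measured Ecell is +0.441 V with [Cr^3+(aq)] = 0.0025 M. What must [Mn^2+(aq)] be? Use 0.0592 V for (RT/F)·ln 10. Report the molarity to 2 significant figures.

With Cr³⁺/Cr at the cathode and Mn²⁺/Mn at the anode, E°cell = −0.739 − (−1.177) = +0.438 V (n = 6).
From the Nernst equation, log Q = n(E° − E)/0.0592 = 6·(+0.438 − (+0.441))/0.0592 = −0.304.
Balancing electrons gives 2 Cr^3+(aq) + 3 Mn(s) → 2 Cr(s) + 3 Mn^2+(aq); thus Q = [Mn^2+(aq)]^3 / [Cr^3+(aq)]^2.
Isolating [Mn^2+(aq)] in Q = 10^{−0.304} yields log [Mn^2+(aq)] = −1.836, i.e. 0.015 M.

0.015 M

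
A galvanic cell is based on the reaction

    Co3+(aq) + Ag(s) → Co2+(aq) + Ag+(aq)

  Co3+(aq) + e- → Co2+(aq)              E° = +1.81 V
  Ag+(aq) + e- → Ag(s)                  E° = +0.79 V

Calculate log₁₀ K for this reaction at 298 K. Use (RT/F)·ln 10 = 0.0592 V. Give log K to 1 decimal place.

log K = 17.2

The Co³⁺/Co²⁺ couple is reduced (cathode); E°cell = +1.81 − (+0.79) = +1.02 V with n = 1.
At equilibrium E = 0, so log K = nE°cell / 0.0592 = (1)(+1.02) / 0.0592 = 17.2.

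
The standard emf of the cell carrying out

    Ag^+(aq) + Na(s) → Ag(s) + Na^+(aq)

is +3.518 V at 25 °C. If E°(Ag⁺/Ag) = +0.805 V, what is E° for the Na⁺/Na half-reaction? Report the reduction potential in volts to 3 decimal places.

−2.713 V

In the reaction as written the Ag⁺/Ag couple is reduced (cathode) and Na⁺/Na is oxidized (anode), so E°cell = E°(Ag⁺/Ag) − E°(Na⁺/Na).
E°(Na⁺/Na) = E°(cathode) − E°cell = +0.805 − (+3.518) = −2.713 V.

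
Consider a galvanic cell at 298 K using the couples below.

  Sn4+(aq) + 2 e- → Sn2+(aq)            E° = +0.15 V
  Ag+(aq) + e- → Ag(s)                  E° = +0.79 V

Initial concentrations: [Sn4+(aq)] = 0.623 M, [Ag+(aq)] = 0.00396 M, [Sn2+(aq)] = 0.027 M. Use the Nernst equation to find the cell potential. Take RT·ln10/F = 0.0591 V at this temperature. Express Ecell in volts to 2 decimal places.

Since E°(Ag⁺/Ag) > E°(Sn⁴⁺/Sn²⁺), Ag⁺/Ag serves as the cathode.
The standard potential is +0.79 − (+0.15) = +0.64 V and the balanced reaction transfers n = 2 electrons.
For the overall reaction 2 Ag+(aq) + Sn2+(aq) → 2 Ag(s) + Sn4+(aq), Q = [Sn4+(aq)] / ([Ag+(aq)]^2·[Sn2+(aq)]) = 1.47×10^6, giving log Q = 6.168.
E = E° − (0.0591/n)·log Q = +0.64 − (0.0591/2)(6.168) = +0.46 V.

+0.46 V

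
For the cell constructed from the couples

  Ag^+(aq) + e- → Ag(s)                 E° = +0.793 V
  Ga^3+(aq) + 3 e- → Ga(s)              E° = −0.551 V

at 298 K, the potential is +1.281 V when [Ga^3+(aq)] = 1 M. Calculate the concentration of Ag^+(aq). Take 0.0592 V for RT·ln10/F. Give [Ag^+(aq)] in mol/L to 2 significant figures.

0.086 M

With Ag⁺/Ag at the cathode and Ga³⁺/Ga at the anode, E°cell = +0.793 − (−0.551) = +1.344 V (n = 3).
Rearranging E = E° − (0.0592/n)·log Q gives log Q = 3(+1.344 − (+1.281))/0.0592 = 3.193.
The balanced reaction is 3 Ag^+(aq) + Ga(s) → 3 Ag(s) + Ga^3+(aq), so Q = [Ga^3+(aq)] / [Ag^+(aq)]^3.
Isolating [Ag^+(aq)] in Q = 10^{3.193} yields log [Ag^+(aq)] = −1.064, i.e. 0.086 M.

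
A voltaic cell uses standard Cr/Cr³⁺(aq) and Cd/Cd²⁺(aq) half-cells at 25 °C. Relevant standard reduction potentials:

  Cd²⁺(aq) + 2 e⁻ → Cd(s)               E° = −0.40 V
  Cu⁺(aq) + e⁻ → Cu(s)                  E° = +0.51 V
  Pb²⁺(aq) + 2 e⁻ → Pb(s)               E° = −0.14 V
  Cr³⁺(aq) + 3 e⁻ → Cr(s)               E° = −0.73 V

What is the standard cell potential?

+0.33 V

Of the two couples in this cell, the one with the more positive reduction potential is reduced at the cathode: here that is Cd²⁺/Cd (−0.40 V); Cr³⁺/Cr (−0.73 V) is the anode.
E°cell = E°(cathode) − E°(anode) = −0.40 − (−0.73) = +0.33 V.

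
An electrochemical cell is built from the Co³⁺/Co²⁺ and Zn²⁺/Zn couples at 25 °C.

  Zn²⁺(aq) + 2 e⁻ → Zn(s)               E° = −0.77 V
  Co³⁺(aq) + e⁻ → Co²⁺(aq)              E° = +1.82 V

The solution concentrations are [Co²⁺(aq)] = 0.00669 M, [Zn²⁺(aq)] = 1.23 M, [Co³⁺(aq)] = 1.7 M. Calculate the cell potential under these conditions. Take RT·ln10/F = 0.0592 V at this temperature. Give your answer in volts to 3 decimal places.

+2.730 V

Since E°(Co³⁺/Co²⁺) > E°(Zn²⁺/Zn), Co³⁺/Co²⁺ serves as the cathode.
E°cell = +1.82 − (−0.77) = +2.59 V, with n = 2 electrons transferred.
For the overall reaction 2 Co³⁺(aq) + Zn(s) → 2 Co²⁺(aq) + Zn²⁺(aq), Q = ([Co²⁺(aq)]^2·[Zn²⁺(aq)]) / [Co³⁺(aq)]^2 = 1.9×10^−5, giving log Q = −4.720.
By the Nernst equation, E = +2.59 − (0.0592/2)·(−4.720) = +2.730 V.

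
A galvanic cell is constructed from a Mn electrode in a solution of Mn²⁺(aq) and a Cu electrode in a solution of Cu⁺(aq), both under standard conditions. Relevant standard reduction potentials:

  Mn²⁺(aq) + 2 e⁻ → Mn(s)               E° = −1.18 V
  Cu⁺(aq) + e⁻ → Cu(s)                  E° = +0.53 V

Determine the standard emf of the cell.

The Cu⁺/Cu couple has the higher E°, so Cu ion is reduced (cathode) and Mn is oxidized (anode).
E°cell = E°(cathode) − E°(anode) = +0.53 − (−1.18) = +1.71 V.

+1.71 V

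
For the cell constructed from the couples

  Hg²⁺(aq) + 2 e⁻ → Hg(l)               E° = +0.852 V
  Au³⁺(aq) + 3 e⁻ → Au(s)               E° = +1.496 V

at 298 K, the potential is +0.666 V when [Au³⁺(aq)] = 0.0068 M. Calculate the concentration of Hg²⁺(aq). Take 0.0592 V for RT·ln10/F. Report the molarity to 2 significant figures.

0.0065 M

With Au³⁺/Au at the cathode and Hg²⁺/Hg at the anode, E°cell = +1.496 − (+0.852) = +0.644 V (n = 6).
From the Nernst equation, log Q = n(E° − E)/0.0592 = 6·(+0.644 − (+0.666))/0.0592 = −2.230.
For 2 Au³⁺(aq) + 3 Hg(l) → 2 Au(s) + 3 Hg²⁺(aq), the reaction quotient is Q = [Hg²⁺(aq)]^3 / [Au³⁺(aq)]^2.
Substituting the known concentrations and solving, log [Hg²⁺(aq)] = −2.188 and [Hg²⁺(aq)] = 0.0065 M.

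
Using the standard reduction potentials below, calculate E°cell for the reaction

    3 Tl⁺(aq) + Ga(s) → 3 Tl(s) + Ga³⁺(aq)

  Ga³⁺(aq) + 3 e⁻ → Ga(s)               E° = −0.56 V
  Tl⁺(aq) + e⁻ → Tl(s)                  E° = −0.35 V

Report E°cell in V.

+0.21 V

In the reaction as written, Tl⁺(aq) is reduced (cathode) and Ga³⁺(aq) is produced by oxidation at the anode.
E°cell = E°(cathode) − E°(anode) = −0.35 − (−0.56) = +0.21 V.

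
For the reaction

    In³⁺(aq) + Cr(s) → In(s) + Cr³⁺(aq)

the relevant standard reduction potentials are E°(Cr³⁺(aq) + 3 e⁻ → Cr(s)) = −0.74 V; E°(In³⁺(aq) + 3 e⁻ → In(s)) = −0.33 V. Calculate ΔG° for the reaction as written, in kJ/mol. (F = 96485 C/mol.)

−119 kJ/mol

In the reaction as written In³⁺(aq) is reduced, so the In³⁺/In couple is the cathode and Cr³⁺/Cr is the anode.
E°cell = −0.33 − (−0.74) = +0.41 V; balancing electrons gives n = 3.
ΔG° = −nFE°cell = −(3)(96485)(+0.41) J/mol = −119 kJ/mol.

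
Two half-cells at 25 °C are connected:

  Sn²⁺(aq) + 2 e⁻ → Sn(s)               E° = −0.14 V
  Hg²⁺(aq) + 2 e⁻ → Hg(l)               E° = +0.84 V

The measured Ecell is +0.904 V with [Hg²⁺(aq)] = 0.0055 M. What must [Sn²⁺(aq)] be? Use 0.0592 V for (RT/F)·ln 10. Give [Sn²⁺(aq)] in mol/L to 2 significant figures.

With Hg²⁺/Hg at the cathode and Sn²⁺/Sn at the anode, E°cell = +0.84 − (−0.14) = +0.98 V (n = 2).
Rearranging E = E° − (0.0592/n)·log Q gives log Q = 2(+0.98 − (+0.904))/0.0592 = 2.568.
For Hg²⁺(aq) + Sn(s) → Hg(l) + Sn²⁺(aq), the reaction quotient is Q = [Sn²⁺(aq)] / [Hg²⁺(aq)].
Substituting the known concentrations and solving, log [Sn²⁺(aq)] = 0.308 and [Sn²⁺(aq)] = 2.0 M.

2.0 M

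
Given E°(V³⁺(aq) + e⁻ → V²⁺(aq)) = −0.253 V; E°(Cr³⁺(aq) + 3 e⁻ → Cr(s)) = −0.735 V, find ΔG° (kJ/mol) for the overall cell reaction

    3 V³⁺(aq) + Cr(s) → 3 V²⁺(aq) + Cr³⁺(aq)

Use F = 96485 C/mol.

In the reaction as written V³⁺(aq) is reduced, so the V³⁺/V²⁺ couple is the cathode and Cr³⁺/Cr is the anode.
E°cell = −0.253 − (−0.735) = +0.482 V; balancing electrons gives n = 3.
ΔG° = −nFE°cell = −(3)(96485)(+0.482) J/mol = −140 kJ/mol.

−140 kJ/mol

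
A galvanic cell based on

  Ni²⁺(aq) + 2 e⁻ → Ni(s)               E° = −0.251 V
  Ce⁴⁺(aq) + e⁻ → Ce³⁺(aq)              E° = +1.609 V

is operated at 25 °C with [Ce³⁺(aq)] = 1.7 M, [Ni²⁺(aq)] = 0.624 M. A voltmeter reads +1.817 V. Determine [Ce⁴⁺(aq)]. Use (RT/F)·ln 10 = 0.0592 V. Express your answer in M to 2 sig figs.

Ce⁴⁺/Ce³⁺ is the cathode (higher E°); E°cell = +1.609 − (−0.251) = +1.860 V with n = 2.
From the Nernst equation, log Q = n(E° − E)/0.0592 = 2·(+1.860 − (+1.817))/0.0592 = 1.453.
For 2 Ce⁴⁺(aq) + Ni(s) → 2 Ce³⁺(aq) + Ni²⁺(aq), the reaction quotient is Q = ([Ce³⁺(aq)]^2·[Ni²⁺(aq)]) / [Ce⁴⁺(aq)]^2.
Isolating [Ce⁴⁺(aq)] in Q = 10^{1.453} yields log [Ce⁴⁺(aq)] = −0.598, i.e. 0.25 M.

0.25 M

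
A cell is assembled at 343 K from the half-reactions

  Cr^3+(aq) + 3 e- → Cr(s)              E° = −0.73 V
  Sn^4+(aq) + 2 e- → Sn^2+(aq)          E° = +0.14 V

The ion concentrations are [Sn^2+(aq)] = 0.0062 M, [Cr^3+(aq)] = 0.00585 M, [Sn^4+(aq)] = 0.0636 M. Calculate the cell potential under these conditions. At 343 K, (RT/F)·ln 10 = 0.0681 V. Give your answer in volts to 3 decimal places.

Since E°(Sn⁴⁺/Sn²⁺) > E°(Cr³⁺/Cr), Sn⁴⁺/Sn²⁺ serves as the cathode.
E°cell = E°cat − E°an = +0.14 − (−0.73) = +0.87 V; n = 6.
For the overall reaction 3 Sn^4+(aq) + 2 Cr(s) → 3 Sn^2+(aq) + 2 Cr^3+(aq), Q = ([Sn^2+(aq)]^3·[Cr^3+(aq)]^2) / [Sn^4+(aq)]^3 = 3.17×10^−8, giving log Q = −7.499.
By the Nernst equation, E = +0.87 − (0.0681/6)·(−7.499) = +0.955 V.

+0.955 V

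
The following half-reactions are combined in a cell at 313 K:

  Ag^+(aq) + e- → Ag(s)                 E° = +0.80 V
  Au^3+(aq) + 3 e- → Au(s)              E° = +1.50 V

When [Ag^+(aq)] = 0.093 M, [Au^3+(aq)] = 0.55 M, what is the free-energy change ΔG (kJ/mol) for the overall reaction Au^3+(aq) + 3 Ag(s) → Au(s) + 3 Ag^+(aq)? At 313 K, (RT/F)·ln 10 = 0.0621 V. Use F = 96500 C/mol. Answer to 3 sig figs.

The standard cell potential is +1.50 − (+0.80) = +0.70 V, with n = 3 electrons in the balanced equation.
Here Q = [Ag^+(aq)]^3 / [Au^3+(aq)] = 0.00146 (log Q = −2.835), giving E = +0.70 − (0.0621/3)·(−2.835) = +0.7587 V.
Then ΔG = −nFE = −3 × 96500 × +0.7587 J/mol = −220 kJ/mol.

−220 kJ/mol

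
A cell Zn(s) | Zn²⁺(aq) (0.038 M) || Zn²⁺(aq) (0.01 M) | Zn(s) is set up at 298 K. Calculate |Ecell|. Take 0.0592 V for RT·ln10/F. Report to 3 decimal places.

0.017 V

For a concentration cell E°cell = 0, since both electrodes use the same couple.
The compartment with the higher Zn²⁺(aq) concentration (0.038 M) acts as the cathode; ions are reduced there and produced at the dilute (0.01 M) anode.
With n = 2, Ecell = −(0.0592/2)·log([dilute]/[conc]) = −(0.0592/2)·log(0.01/0.038) = +0.017 V.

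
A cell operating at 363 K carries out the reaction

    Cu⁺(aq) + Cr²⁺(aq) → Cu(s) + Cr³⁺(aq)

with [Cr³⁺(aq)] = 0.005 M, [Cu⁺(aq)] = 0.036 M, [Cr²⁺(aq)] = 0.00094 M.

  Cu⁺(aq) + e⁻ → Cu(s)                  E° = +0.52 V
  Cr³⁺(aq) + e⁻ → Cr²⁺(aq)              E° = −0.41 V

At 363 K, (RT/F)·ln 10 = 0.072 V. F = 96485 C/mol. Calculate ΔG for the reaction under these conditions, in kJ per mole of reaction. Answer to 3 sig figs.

E°cell = +0.52 − (−0.41) = +0.93 V; the balanced reaction transfers n = 1 electron.
Q = [Cr³⁺(aq)] / ([Cu⁺(aq)]·[Cr²⁺(aq)]) = 148, so log Q = 2.170 and E = +0.93 − (0.072/1)(2.170) = +0.7738 V.
ΔG = −nFE = −(1)(96485)(+0.7738) J/mol = −74.7 kJ/mol.

−74.7 kJ/mol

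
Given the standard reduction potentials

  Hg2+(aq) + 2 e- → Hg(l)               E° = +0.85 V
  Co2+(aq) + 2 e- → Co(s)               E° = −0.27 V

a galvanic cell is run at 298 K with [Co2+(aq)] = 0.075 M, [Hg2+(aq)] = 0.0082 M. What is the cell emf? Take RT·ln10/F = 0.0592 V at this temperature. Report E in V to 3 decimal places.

+1.092 V

Hg²⁺/Hg is reduced (cathode, E° = +0.85 V) and Co²⁺/Co is oxidized (anode).
E°cell = +0.85 − (−0.27) = +1.12 V, with n = 2 electrons transferred.
Balancing gives Hg2+(aq) + Co(s) → Hg(l) + Co2+(aq); hence Q = [Co2+(aq)] / [Hg2+(aq)] = 9.15 (log Q = 0.961).
By the Nernst equation, E = +1.12 − (0.0592/2)·(0.961) = +1.092 V.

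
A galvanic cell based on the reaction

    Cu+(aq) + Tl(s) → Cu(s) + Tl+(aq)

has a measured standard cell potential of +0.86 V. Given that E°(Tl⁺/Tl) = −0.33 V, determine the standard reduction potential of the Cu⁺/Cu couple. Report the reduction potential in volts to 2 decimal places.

In the reaction as written the Cu⁺/Cu couple is reduced (cathode) and Tl⁺/Tl is oxidized (anode), so E°cell = E°(Cu⁺/Cu) − E°(Tl⁺/Tl).
E°(Cu⁺/Cu) = E°cell + E°(anode) = +0.86 + (−0.33) = +0.53 V.

+0.53 V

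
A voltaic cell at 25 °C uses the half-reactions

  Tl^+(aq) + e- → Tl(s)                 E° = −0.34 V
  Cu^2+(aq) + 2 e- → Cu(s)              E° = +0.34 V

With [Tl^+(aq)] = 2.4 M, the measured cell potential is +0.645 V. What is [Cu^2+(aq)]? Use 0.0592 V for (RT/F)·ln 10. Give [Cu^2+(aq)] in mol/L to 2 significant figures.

0.38 M

With Cu²⁺/Cu at the cathode and Tl⁺/Tl at the anode, E°cell = +0.34 − (−0.34) = +0.68 V (n = 2).
Rearranging E = E° − (0.0592/n)·log Q gives log Q = 2(+0.68 − (+0.645))/0.0592 = 1.182.
The balanced reaction is Cu^2+(aq) + 2 Tl(s) → Cu(s) + 2 Tl^+(aq), so Q = [Tl^+(aq)]^2 / [Cu^2+(aq)].
Isolating [Cu^2+(aq)] in Q = 10^{1.182} yields log [Cu^2+(aq)] = −0.422, i.e. 0.38 M.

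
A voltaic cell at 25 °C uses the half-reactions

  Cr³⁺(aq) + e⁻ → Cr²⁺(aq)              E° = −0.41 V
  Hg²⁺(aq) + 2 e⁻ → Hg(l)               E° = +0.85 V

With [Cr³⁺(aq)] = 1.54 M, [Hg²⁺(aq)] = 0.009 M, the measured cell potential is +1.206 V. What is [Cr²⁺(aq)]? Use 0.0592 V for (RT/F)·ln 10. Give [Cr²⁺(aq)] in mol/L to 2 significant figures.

2.0 M

The Hg²⁺/Hg couple has the larger reduction potential, so it is the cathode: E°cell = +0.85 − (−0.41) = +1.26 V and n = 2.
Rearranging E = E° − (0.0592/n)·log Q gives log Q = 2(+1.26 − (+1.206))/0.0592 = 1.824.
The balanced reaction is Hg²⁺(aq) + 2 Cr²⁺(aq) → Hg(l) + 2 Cr³⁺(aq), so Q = [Cr³⁺(aq)]^2 / ([Hg²⁺(aq)]·[Cr²⁺(aq)]^2).
Solving for the unknown gives log [Cr²⁺(aq)] = 0.298, so [Cr²⁺(aq)] ≈ 2.0 M.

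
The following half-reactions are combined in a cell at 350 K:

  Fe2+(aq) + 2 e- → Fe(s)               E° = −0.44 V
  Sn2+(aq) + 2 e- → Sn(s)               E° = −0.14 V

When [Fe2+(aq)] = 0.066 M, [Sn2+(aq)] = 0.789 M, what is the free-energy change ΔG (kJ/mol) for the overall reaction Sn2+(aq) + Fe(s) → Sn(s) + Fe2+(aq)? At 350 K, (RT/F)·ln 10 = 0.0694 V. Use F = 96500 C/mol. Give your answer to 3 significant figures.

−65.1 kJ/mol

With Sn²⁺/Sn reduced at the cathode, E°cell = −0.14 − (−0.44) = +0.30 V and n = 2.
Here Q = [Fe2+(aq)] / [Sn2+(aq)] = 0.0837 (log Q = −1.078), giving E = +0.30 − (0.0694/2)·(−1.078) = +0.3374 V.
Then ΔG = −nFE = −2 × 96500 × +0.3374 J/mol = −65.1 kJ/mol.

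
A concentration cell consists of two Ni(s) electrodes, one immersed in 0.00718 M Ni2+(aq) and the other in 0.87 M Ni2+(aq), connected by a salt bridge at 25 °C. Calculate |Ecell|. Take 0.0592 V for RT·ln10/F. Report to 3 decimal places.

0.062 V

For a concentration cell E°cell = 0, since both electrodes use the same couple.
The compartment with the higher Ni2+(aq) concentration (0.87 M) acts as the cathode; ions are reduced there and produced at the dilute (0.00718 M) anode.
With n = 2, Ecell = −(0.0592/2)·log([dilute]/[conc]) = −(0.0592/2)·log(0.00718/0.87) = +0.062 V.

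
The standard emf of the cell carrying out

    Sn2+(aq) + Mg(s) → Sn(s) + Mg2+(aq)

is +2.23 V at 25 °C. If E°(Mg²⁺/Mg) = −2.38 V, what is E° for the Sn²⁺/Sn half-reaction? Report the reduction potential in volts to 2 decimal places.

−0.15 V

In the reaction as written the Sn²⁺/Sn couple is reduced (cathode) and Mg²⁺/Mg is oxidized (anode), so E°cell = E°(Sn²⁺/Sn) − E°(Mg²⁺/Mg).
E°(Sn²⁺/Sn) = E°cell + E°(anode) = +2.23 + (−2.38) = −0.15 V.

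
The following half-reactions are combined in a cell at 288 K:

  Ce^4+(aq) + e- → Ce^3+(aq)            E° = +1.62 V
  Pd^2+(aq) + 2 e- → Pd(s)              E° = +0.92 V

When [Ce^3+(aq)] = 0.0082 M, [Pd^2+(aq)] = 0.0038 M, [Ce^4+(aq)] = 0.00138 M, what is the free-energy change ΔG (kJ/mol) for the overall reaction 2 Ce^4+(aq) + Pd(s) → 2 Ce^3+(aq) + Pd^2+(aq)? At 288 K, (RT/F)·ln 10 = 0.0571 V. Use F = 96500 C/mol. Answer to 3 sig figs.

With Ce⁴⁺/Ce³⁺ reduced at the cathode, E°cell = +1.62 − (+0.92) = +0.70 V and n = 2.
Here Q = ([Ce^3+(aq)]^2·[Pd^2+(aq)]) / [Ce^4+(aq)]^2 = 0.134 (log Q = −0.872), giving E = +0.70 − (0.0571/2)·(−0.872) = +0.7249 V.
Then ΔG = −nFE = −2 × 96500 × +0.7249 J/mol = −140 kJ/mol.

−140 kJ/mol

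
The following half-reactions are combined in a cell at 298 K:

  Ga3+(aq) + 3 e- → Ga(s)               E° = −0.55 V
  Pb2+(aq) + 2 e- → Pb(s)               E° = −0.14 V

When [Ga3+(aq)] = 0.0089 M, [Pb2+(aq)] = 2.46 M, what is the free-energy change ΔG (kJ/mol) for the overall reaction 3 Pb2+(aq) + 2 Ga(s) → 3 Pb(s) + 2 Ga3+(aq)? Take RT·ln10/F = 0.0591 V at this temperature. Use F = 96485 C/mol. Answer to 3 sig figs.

−267 kJ/mol

The standard cell potential is −0.14 − (−0.55) = +0.41 V, with n = 6 electrons in the balanced equation.
Q = [Ga3+(aq)]^2 / [Pb2+(aq)]^3 = 5.32×10^−6, so log Q = −5.274 and E = +0.41 − (0.0591/6)(−5.274) = +0.4619 V.
ΔG = −nFE = −(6)(96485)(+0.4619) J/mol = −267 kJ/mol.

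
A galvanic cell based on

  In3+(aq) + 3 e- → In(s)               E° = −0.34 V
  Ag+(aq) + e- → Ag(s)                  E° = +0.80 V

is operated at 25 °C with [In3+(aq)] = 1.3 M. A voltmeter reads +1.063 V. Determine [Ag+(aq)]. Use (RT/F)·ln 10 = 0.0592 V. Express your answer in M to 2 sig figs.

0.055 M

Ag⁺/Ag is the cathode (higher E°); E°cell = +0.80 − (−0.34) = +1.14 V with n = 3.
From the Nernst equation, log Q = n(E° − E)/0.0592 = 3·(+1.14 − (+1.063))/0.0592 = 3.902.
Balancing electrons gives 3 Ag+(aq) + In(s) → 3 Ag(s) + In3+(aq); thus Q = [In3+(aq)] / [Ag+(aq)]^3.
Isolating [Ag+(aq)] in Q = 10^{3.902} yields log [Ag+(aq)] = −1.263, i.e. 0.055 M.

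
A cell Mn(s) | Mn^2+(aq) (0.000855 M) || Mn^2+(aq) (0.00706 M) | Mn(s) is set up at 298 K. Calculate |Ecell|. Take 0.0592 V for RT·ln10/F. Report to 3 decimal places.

For a concentration cell E°cell = 0, since both electrodes use the same couple.
The compartment with the higher Mn^2+(aq) concentration (0.00706 M) acts as the cathode; ions are reduced there and produced at the dilute (0.000855 M) anode.
With n = 2, Ecell = −(0.0592/2)·log([dilute]/[conc]) = −(0.0592/2)·log(0.000855/0.00706) = +0.027 V.

0.027 V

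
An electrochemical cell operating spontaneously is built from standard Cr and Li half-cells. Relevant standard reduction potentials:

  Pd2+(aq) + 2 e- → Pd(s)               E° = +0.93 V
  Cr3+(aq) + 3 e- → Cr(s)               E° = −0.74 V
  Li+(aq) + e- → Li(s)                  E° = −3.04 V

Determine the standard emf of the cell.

Of the two couples in this cell, the one with the more positive reduction potential is reduced at the cathode: here that is Cr³⁺/Cr (−0.74 V); Li⁺/Li (−3.04 V) is the anode.
E°cell = E°(cathode) − E°(anode) = −0.74 − (−3.04) = +2.30 V.

+2.30 V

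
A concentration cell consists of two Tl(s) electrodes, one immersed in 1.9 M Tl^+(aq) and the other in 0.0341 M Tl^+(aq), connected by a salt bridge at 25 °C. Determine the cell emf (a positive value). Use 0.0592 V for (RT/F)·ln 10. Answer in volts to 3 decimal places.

0.103 V

For a concentration cell E°cell = 0, since both electrodes use the same couple.
The compartment with the higher Tl^+(aq) concentration (1.9 M) acts as the cathode; ions are reduced there and produced at the dilute (0.0341 M) anode.
With n = 1, Ecell = −(0.0592/1)·log([dilute]/[conc]) = −(0.0592/1)·log(0.0341/1.9) = +0.103 V.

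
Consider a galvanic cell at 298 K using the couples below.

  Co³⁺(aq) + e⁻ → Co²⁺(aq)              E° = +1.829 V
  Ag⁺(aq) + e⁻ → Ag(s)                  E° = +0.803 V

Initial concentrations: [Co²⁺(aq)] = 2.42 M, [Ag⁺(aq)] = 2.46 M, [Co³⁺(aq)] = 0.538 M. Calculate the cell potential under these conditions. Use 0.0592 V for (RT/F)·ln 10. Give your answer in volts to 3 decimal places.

+0.964 V

Co³⁺/Co²⁺ is reduced (cathode, E° = +1.829 V) and Ag⁺/Ag is oxidized (anode).
E°cell = E°cat − E°an = +1.829 − (+0.803) = +1.026 V; n = 1.
For the overall reaction Co³⁺(aq) + Ag(s) → Co²⁺(aq) + Ag⁺(aq), Q = ([Co²⁺(aq)]·[Ag⁺(aq)]) / [Co³⁺(aq)] = 11.1, giving log Q = 1.044.
Applying E = E° − (RT ln10/nF)·log Q gives +1.026 − (0.0592/1)(1.044) = +0.964 V.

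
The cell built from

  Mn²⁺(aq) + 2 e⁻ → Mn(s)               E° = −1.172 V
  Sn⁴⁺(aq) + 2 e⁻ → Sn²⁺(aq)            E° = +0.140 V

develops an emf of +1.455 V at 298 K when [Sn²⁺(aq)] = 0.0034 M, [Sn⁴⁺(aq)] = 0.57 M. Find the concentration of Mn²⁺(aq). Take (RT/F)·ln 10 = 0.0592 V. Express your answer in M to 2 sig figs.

0.0025 M

The Sn⁴⁺/Sn²⁺ couple has the larger reduction potential, so it is the cathode: E°cell = +0.140 − (−1.172) = +1.312 V and n = 2.
Since E = E° − (0.0592/n)·log Q, log Q = n(E° − E)/0.0592 = −4.831.
Balancing electrons gives Sn⁴⁺(aq) + Mn(s) → Sn²⁺(aq) + Mn²⁺(aq); thus Q = ([Sn²⁺(aq)]·[Mn²⁺(aq)]) / [Sn⁴⁺(aq)].
Solving for the unknown gives log [Mn²⁺(aq)] = −2.607, so [Mn²⁺(aq)] ≈ 0.0025 M.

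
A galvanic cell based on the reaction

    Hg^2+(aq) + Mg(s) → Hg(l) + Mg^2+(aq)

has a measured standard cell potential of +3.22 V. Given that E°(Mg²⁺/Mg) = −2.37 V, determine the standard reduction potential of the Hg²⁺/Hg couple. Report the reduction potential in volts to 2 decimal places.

+0.85 V

In the reaction as written the Hg²⁺/Hg couple is reduced (cathode) and Mg²⁺/Mg is oxidized (anode), so E°cell = E°(Hg²⁺/Hg) − E°(Mg²⁺/Mg).
E°(Hg²⁺/Hg) = E°cell + E°(anode) = +3.22 + (−2.37) = +0.85 V.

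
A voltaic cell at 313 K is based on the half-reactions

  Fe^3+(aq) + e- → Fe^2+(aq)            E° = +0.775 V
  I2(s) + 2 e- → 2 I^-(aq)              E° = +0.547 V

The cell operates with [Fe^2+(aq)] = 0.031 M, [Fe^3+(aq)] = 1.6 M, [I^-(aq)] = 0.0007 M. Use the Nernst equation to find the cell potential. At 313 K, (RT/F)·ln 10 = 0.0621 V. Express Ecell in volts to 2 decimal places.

+0.14 V

The Fe³⁺/Fe²⁺ couple has the more positive E°, so it is the cathode; I₂/I⁻ is the anode.
E°cell = +0.775 − (+0.547) = +0.228 V, with n = 2 electrons transferred.
Balancing gives 2 Fe^3+(aq) + 2 I^-(aq) → 2 Fe^2+(aq) + I2(s); hence Q = [Fe^2+(aq)]^2 / ([Fe^3+(aq)]^2·[I^-(aq)]^2) = 766 (log Q = 2.884).
E = E° − (0.0621/n)·log Q = +0.228 − (0.0621/2)(2.884) = +0.14 V.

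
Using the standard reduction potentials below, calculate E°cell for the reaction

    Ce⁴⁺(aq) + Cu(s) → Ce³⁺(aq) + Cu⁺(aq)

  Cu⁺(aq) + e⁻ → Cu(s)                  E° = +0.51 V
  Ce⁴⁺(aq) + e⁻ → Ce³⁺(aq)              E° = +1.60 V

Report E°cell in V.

+1.09 V

In the reaction as written, Ce⁴⁺(aq) is reduced (cathode) and Cu⁺(aq) is produced by oxidation at the anode.
E°cell = E°(cathode) − E°(anode) = +1.60 − (+0.51) = +1.09 V.
The positive value indicates the reaction is spontaneous as written.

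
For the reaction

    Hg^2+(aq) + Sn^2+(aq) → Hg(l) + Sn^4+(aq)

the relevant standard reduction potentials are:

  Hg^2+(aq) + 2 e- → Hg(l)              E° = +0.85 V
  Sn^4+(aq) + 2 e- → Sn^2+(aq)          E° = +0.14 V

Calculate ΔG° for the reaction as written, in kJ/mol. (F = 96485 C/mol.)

−137 kJ/mol

In the reaction as written Hg^2+(aq) is reduced, so the Hg²⁺/Hg couple is the cathode and Sn⁴⁺/Sn²⁺ is the anode.
E°cell = +0.85 − (+0.14) = +0.71 V; balancing electrons gives n = 2.
ΔG° = −nFE°cell = −(2)(96485)(+0.71) J/mol = −137 kJ/mol.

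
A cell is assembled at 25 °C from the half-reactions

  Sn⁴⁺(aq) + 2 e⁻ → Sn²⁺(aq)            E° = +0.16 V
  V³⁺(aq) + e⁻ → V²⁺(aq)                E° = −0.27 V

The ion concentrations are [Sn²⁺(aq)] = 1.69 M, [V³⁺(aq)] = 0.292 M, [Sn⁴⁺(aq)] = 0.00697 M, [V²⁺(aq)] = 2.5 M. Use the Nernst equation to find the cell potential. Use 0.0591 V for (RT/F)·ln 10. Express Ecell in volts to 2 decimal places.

+0.41 V

Since E°(Sn⁴⁺/Sn²⁺) > E°(V³⁺/V²⁺), Sn⁴⁺/Sn²⁺ serves as the cathode.
E°cell = E°cat − E°an = +0.16 − (−0.27) = +0.43 V; n = 2.
The balanced reaction is Sn⁴⁺(aq) + 2 V²⁺(aq) → Sn²⁺(aq) + 2 V³⁺(aq), so Q = ([Sn²⁺(aq)]·[V³⁺(aq)]^2) / ([Sn⁴⁺(aq)]·[V²⁺(aq)]^2) = 3.31 and log Q = 0.520.
Applying E = E° − (RT ln10/nF)·log Q gives +0.43 − (0.0591/2)(0.520) = +0.41 V.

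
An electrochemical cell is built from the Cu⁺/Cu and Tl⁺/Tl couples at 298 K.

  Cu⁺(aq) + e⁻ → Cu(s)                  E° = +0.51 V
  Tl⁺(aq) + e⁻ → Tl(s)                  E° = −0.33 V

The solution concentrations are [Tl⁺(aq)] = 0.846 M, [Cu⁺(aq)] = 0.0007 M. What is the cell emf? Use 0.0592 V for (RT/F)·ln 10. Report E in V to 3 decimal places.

Since E°(Cu⁺/Cu) > E°(Tl⁺/Tl), Cu⁺/Cu serves as the cathode.
The standard potential is +0.51 − (−0.33) = +0.84 V and the balanced reaction transfers n = 1 electron.
The balanced reaction is Cu⁺(aq) + Tl(s) → Cu(s) + Tl⁺(aq), so Q = [Tl⁺(aq)] / [Cu⁺(aq)] = 1.21×10^3 and log Q = 3.082.
By the Nernst equation, E = +0.84 − (0.0592/1)·(3.082) = +0.658 V.

+0.658 V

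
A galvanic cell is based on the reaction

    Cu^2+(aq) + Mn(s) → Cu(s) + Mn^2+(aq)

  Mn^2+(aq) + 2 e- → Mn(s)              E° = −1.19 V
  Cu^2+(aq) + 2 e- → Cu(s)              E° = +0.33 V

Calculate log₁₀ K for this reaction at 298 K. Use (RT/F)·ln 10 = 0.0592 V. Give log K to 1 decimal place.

The Cu²⁺/Cu couple is reduced (cathode); E°cell = +0.33 − (−1.19) = +1.52 V with n = 2.
At equilibrium E = 0, so log K = nE°cell / 0.0592 = (2)(+1.52) / 0.0592 = 51.4.

log K = 51.4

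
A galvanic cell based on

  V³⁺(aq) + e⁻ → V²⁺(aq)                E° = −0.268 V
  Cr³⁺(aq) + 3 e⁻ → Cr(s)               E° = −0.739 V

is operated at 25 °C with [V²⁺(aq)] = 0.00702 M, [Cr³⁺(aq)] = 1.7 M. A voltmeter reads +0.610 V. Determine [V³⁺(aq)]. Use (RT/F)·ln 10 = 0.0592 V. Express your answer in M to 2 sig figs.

1.9 M

With V³⁺/V²⁺ at the cathode and Cr³⁺/Cr at the anode, E°cell = −0.268 − (−0.739) = +0.471 V (n = 3).
Since E = E° − (0.0592/n)·log Q, log Q = n(E° − E)/0.0592 = −7.044.
The balanced reaction is 3 V³⁺(aq) + Cr(s) → 3 V²⁺(aq) + Cr³⁺(aq), so Q = ([V²⁺(aq)]^3·[Cr³⁺(aq)]) / [V³⁺(aq)]^3.
Solving for the unknown gives log [V³⁺(aq)] = 0.271, so [V³⁺(aq)] ≈ 1.9 M.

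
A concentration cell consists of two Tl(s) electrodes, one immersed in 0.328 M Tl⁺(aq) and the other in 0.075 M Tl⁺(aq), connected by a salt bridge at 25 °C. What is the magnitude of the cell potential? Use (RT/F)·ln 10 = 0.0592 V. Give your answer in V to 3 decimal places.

For a concentration cell E°cell = 0, since both electrodes use the same couple.
The compartment with the higher Tl⁺(aq) concentration (0.328 M) acts as the cathode; ions are reduced there and produced at the dilute (0.075 M) anode.
With n = 1, Ecell = −(0.0592/1)·log([dilute]/[conc]) = −(0.0592/1)·log(0.075/0.328) = +0.038 V.

0.038 V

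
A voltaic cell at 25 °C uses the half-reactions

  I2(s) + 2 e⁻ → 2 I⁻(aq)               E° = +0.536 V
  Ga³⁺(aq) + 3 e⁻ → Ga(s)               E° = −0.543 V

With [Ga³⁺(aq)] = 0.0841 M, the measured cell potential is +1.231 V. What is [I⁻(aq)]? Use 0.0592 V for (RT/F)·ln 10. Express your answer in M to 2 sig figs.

I₂/I⁻ is the cathode (higher E°); E°cell = +0.536 − (−0.543) = +1.079 V with n = 6.
Rearranging E = E° − (0.0592/n)·log Q gives log Q = 6(+1.079 − (+1.231))/0.0592 = −15.405.
Balancing electrons gives 3 I2(s) + 2 Ga(s) → 6 I⁻(aq) + 2 Ga³⁺(aq); thus Q = [I⁻(aq)]^6·[Ga³⁺(aq)]^2.
Isolating [I⁻(aq)] in Q = 10^{−15.405} yields log [I⁻(aq)] = −2.209, i.e. 0.0062 M.

0.0062 M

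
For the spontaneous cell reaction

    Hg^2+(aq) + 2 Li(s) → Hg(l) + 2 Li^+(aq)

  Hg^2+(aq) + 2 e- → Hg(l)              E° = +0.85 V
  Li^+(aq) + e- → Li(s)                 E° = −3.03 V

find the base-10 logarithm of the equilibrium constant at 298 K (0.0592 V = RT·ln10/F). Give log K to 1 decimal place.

log K = 131.1

The Hg²⁺/Hg couple is reduced (cathode); E°cell = +0.85 − (−3.03) = +3.88 V with n = 2.
At equilibrium E = 0, so log K = nE°cell / 0.0592 = (2)(+3.88) / 0.0592 = 131.1.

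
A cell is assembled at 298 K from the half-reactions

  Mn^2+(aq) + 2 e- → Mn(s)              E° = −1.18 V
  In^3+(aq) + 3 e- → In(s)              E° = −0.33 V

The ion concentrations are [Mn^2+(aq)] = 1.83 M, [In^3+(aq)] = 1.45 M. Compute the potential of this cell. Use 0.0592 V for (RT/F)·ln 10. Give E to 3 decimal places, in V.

Since E°(In³⁺/In) > E°(Mn²⁺/Mn), In³⁺/In serves as the cathode.
The standard potential is −0.33 − (−1.18) = +0.85 V and the balanced reaction transfers n = 6 electrons.
For the overall reaction 2 In^3+(aq) + 3 Mn(s) → 2 In(s) + 3 Mn^2+(aq), Q = [Mn^2+(aq)]^3 / [In^3+(aq)]^2 = 2.91, giving log Q = 0.465.
By the Nernst equation, E = +0.85 − (0.0592/6)·(0.465) = +0.845 V.

+0.845 V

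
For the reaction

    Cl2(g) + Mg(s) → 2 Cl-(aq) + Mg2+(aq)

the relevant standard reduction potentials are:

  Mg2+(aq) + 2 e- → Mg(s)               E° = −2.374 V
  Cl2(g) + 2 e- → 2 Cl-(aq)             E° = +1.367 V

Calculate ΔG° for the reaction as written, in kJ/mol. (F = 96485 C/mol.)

−722 kJ/mol

In the reaction as written Cl2(g) is reduced, so the Cl₂/Cl⁻ couple is the cathode and Mg²⁺/Mg is the anode.
E°cell = +1.367 − (−2.374) = +3.741 V; balancing electrons gives n = 2.
ΔG° = −nFE°cell = −(2)(96485)(+3.741) J/mol = −722 kJ/mol.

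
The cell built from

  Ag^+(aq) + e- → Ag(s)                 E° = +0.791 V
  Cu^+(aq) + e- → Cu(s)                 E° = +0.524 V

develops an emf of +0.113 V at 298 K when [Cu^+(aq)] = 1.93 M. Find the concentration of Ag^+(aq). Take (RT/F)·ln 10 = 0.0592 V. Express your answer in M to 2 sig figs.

0.0048 M

Ag⁺/Ag is the cathode (higher E°); E°cell = +0.791 − (+0.524) = +0.267 V with n = 1.
Rearranging E = E° − (0.0592/n)·log Q gives log Q = 1(+0.267 − (+0.113))/0.0592 = 2.601.
Balancing electrons gives Ag^+(aq) + Cu(s) → Ag(s) + Cu^+(aq); thus Q = [Cu^+(aq)] / [Ag^+(aq)].
Isolating [Ag^+(aq)] in Q = 10^{2.601} yields log [Ag^+(aq)] = −2.315, i.e. 0.0048 M.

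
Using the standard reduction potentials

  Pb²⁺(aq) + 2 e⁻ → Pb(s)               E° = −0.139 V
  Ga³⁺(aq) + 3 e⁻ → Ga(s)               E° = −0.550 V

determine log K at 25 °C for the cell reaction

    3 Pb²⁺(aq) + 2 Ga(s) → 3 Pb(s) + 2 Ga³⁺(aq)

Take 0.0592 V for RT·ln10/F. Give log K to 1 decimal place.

log K = 41.7

The Pb²⁺/Pb couple is reduced (cathode); E°cell = −0.139 − (−0.550) = +0.411 V with n = 6.
At equilibrium E = 0, so log K = nE°cell / 0.0592 = (6)(+0.411) / 0.0592 = 41.7.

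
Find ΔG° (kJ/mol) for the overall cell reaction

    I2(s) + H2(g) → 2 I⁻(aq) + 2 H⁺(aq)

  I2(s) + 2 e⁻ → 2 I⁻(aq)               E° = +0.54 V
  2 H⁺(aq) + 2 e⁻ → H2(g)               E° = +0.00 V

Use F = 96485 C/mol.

−104 kJ/mol

In the reaction as written I2(s) is reduced, so the I₂/I⁻ couple is the cathode and 2H⁺/H₂ is the anode.
E°cell = +0.54 − (+0.00) = +0.54 V; balancing electrons gives n = 2.
ΔG° = −nFE°cell = −(2)(96485)(+0.54) J/mol = −104 kJ/mol.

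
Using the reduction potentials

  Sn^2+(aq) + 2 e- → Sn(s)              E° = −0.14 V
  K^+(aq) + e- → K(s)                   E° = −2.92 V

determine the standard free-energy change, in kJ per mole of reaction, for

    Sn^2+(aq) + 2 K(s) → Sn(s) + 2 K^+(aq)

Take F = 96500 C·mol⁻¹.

In the reaction as written Sn^2+(aq) is reduced, so the Sn²⁺/Sn couple is the cathode and K⁺/K is the anode.
E°cell = −0.14 − (−2.92) = +2.78 V; balancing electrons gives n = 2.
ΔG° = −nFE°cell = −(2)(96500)(+2.78) J/mol = −537 kJ/mol.

−537 kJ/mol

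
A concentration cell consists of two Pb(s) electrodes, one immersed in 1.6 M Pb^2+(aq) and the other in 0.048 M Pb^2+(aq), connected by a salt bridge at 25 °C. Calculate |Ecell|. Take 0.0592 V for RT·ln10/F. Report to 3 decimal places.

0.045 V

For a concentration cell E°cell = 0, since both electrodes use the same couple.
The compartment with the higher Pb^2+(aq) concentration (1.6 M) acts as the cathode; ions are reduced there and produced at the dilute (0.048 M) anode.
With n = 2, Ecell = −(0.0592/2)·log([dilute]/[conc]) = −(0.0592/2)·log(0.048/1.6) = +0.045 V.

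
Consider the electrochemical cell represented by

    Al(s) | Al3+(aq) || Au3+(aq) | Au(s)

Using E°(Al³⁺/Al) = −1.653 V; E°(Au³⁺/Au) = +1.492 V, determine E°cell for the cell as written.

+3.145 V

By convention the left-hand electrode in cell notation is the anode (oxidation) and the right-hand electrode is the cathode (reduction).
E°cell = E°(right) − E°(left) = +1.492 − (−1.653) = +3.145 V.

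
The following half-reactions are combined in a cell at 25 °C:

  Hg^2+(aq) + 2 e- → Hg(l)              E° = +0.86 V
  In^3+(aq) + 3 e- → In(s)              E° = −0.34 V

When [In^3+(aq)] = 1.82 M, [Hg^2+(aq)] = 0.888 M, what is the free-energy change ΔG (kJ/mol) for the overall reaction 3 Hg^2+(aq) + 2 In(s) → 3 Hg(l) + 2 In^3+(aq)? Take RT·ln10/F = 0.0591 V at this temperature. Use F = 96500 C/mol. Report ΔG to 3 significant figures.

−691 kJ/mol

With Hg²⁺/Hg reduced at the cathode, E°cell = +0.86 − (−0.34) = +1.20 V and n = 6.
Q = [In^3+(aq)]^2 / [Hg^2+(aq)]^3 = 4.73, so log Q = 0.675 and E = +1.20 − (0.0591/6)(0.675) = +1.1934 V.
Finally ΔG = −nFE = −(6)(96500 C/mol)(+1.1934 V) = −691 kJ/mol.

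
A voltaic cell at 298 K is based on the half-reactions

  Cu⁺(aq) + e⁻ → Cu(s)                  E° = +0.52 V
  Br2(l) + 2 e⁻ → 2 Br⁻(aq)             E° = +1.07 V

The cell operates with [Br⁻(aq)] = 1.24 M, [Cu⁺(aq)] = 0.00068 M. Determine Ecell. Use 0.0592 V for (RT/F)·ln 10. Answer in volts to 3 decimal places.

+0.732 V

Since E°(Br₂/Br⁻) > E°(Cu⁺/Cu), Br₂/Br⁻ serves as the cathode.
E°cell = +1.07 − (+0.52) = +0.55 V, with n = 2 electrons transferred.
The balanced reaction is Br2(l) + 2 Cu(s) → 2 Br⁻(aq) + 2 Cu⁺(aq), so Q = [Br⁻(aq)]^2·[Cu⁺(aq)]^2 = 7.11×10^−7 and log Q = −6.148.
Applying E = E° − (RT ln10/nF)·log Q gives +0.55 − (0.0592/2)(−6.148) = +0.732 V.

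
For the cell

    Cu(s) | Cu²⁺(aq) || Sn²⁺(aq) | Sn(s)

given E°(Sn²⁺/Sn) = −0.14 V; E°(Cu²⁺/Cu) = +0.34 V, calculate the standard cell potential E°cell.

−0.48 V

By convention the left-hand electrode in cell notation is the anode (oxidation) and the right-hand electrode is the cathode (reduction).
E°cell = E°(right) − E°(left) = −0.14 − (+0.34) = −0.48 V.
The negative sign shows that, as written, the cell would require an external voltage to drive the reaction.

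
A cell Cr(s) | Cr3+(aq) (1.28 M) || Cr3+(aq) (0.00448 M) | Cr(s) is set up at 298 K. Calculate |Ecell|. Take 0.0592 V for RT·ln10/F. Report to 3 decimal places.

For a concentration cell E°cell = 0, since both electrodes use the same couple.
The compartment with the higher Cr3+(aq) concentration (1.28 M) acts as the cathode; ions are reduced there and produced at the dilute (0.00448 M) anode.
With n = 3, Ecell = −(0.0592/3)·log([dilute]/[conc]) = −(0.0592/3)·log(0.00448/1.28) = +0.048 V.

0.048 V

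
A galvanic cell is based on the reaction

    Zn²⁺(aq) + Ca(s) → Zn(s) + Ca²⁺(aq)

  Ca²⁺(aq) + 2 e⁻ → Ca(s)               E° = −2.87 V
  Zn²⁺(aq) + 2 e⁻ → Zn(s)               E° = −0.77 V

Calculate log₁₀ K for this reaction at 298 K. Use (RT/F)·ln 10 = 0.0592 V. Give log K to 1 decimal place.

The Zn²⁺/Zn couple is reduced (cathode); E°cell = −0.77 − (−2.87) = +2.10 V with n = 2.
At equilibrium E = 0, so log K = nE°cell / 0.0592 = (2)(+2.10) / 0.0592 = 70.9.

log K = 70.9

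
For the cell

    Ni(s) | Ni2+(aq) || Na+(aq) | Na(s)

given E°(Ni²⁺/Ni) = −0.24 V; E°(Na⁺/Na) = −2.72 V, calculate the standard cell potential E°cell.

By convention the left-hand electrode in cell notation is the anode (oxidation) and the right-hand electrode is the cathode (reduction).
E°cell = E°(right) − E°(left) = −2.72 − (−0.24) = −2.48 V.
The negative sign shows that, as written, the cell would require an external voltage to drive the reaction.

−2.48 V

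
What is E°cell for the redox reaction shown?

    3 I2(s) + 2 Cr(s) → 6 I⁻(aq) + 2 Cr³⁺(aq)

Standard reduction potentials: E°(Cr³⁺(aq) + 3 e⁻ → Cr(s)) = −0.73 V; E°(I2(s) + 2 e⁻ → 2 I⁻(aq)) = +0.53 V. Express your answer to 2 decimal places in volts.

I2(s) gains electrons, so the I₂/I⁻ couple is the cathode; the Cr³⁺/Cr couple is the anode.
E°cell = E°(cathode) − E°(anode) = +0.53 − (−0.73) = +1.26 V.
The positive value indicates the reaction is spontaneous as written.

+1.26 V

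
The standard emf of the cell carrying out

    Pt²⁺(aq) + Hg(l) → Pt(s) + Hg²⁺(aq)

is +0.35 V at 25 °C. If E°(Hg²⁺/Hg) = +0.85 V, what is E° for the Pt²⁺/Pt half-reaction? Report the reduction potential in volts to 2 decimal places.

In the reaction as written the Pt²⁺/Pt couple is reduced (cathode) and Hg²⁺/Hg is oxidized (anode), so E°cell = E°(Pt²⁺/Pt) − E°(Hg²⁺/Hg).
E°(Pt²⁺/Pt) = E°cell + E°(anode) = +0.35 + (+0.85) = +1.20 V.

+1.20 V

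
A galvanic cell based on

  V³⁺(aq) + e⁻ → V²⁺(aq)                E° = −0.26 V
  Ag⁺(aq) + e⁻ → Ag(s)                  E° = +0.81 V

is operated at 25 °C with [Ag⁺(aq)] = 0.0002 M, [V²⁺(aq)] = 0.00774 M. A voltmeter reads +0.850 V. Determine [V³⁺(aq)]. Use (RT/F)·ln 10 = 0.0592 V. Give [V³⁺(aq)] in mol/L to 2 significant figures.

0.0081 M

With Ag⁺/Ag at the cathode and V³⁺/V²⁺ at the anode, E°cell = +0.81 − (−0.26) = +1.07 V (n = 1).
From the Nernst equation, log Q = n(E° − E)/0.0592 = 1·(+1.07 − (+0.850))/0.0592 = 3.716.
For Ag⁺(aq) + V²⁺(aq) → Ag(s) + V³⁺(aq), the reaction quotient is Q = [V³⁺(aq)] / ([Ag⁺(aq)]·[V²⁺(aq)]).
Solving for the unknown gives log [V³⁺(aq)] = −2.094, so [V³⁺(aq)] ≈ 0.0081 M.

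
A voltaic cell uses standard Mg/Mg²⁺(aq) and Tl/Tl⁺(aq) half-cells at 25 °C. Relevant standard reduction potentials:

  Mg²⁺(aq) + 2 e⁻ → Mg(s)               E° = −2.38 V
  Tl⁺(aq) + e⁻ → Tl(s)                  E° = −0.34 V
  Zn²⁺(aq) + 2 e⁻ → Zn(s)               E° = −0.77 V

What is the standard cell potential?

+2.04 V

The Tl⁺/Tl couple has the higher E°, so Tl ion is reduced (cathode) and Mg is oxidized (anode).
E°cell = E°(cathode) − E°(anode) = −0.34 − (−2.38) = +2.04 V.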